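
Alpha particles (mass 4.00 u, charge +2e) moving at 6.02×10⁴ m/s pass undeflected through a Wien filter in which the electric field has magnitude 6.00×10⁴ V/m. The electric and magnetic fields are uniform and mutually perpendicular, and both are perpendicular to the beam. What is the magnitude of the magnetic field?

B = 0.997 T

Balance of forces in the selector: qE = qvB ⇒ B = E/v.
B = 6.00×10⁴/6.02×10⁴ = 0.997 T.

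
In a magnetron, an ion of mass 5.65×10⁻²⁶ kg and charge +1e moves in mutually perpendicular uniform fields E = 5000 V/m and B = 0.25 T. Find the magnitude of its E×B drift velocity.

The steady drift has the magnetic force balancing the electric force, so v_d = E/B.
v_d = 5000/0.25 = 2.0×10⁴ m/s.

v_d ≈ 2.0×10⁴ m/s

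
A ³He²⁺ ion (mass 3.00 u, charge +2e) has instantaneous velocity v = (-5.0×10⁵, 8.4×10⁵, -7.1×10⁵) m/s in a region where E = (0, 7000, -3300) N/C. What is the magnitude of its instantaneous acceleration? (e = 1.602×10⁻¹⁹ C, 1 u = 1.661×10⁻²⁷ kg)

Only an electric field acts, so F = qE = (3.204×10⁻¹⁹ C)·(0, 7000, -3300) = (0, 2.24×10⁻¹⁵, -1.06×10⁻¹⁵) N.
|a| = |F|/m = 2.480×10⁻¹⁵/4.983×10⁻²⁷ ≈ 4.98×10¹¹ m/s².

|a| ≈ 4.98×10¹¹ m/s²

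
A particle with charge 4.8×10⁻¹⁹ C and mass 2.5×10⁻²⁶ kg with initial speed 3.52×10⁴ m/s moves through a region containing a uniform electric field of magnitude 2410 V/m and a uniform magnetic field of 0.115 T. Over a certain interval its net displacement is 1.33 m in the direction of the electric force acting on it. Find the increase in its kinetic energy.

ΔKE ≈ 1.54×10⁻¹⁵ J

The magnetic force is always ⟂ v and does no work; only the electric force changes KE.
ΔKE = F_E · d = |q|E d = (4.8×10⁻¹⁹)(2410)(1.33) ≈ 1.54×10⁻¹⁵ J.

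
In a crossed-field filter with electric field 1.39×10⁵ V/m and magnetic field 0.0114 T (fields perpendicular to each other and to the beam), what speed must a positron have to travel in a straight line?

v = 1.22×10⁷ m/s

For undeflected motion the electric and magnetic forces balance: qE = qvB.
v = E/B = 1.39×10⁵/0.0114 = 1.22×10⁷ m/s.
The result is independent of the particle's charge and mass.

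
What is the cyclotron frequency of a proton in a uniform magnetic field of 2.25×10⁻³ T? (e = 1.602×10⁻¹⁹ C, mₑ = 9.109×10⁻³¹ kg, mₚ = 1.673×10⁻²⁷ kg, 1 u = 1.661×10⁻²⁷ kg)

f ≈ 3.43×10⁴ Hz

f = |q|B/(2πm).
f = (1.602×10⁻¹⁹)(2.25×10⁻³)/(2π·1.673×10⁻²⁷) ≈ 3.43×10⁴ Hz.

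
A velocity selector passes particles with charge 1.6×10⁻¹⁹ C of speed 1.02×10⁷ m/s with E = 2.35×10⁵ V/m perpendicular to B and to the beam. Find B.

Balance of forces in the selector: qE = qvB ⇒ B = E/v.
B = 2.35×10⁵/1.02×10⁷ = 0.0230 T.

B = 0.0230 T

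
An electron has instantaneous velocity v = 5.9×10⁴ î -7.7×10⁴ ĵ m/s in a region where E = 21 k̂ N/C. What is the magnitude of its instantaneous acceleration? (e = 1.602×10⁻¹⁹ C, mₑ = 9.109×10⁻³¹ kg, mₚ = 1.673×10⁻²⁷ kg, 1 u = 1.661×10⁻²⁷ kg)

Only an electric field acts, so F = qE = (−1.602×10⁻¹⁹ C)·(0, 0, 21.0) = (0, 0, -3.36×10⁻¹⁸) N.
|a| = |F|/m = 3.364×10⁻¹⁸/9.109×10⁻³¹ ≈ 3.69×10¹² m/s².

|a| ≈ 3.69×10¹² m/s²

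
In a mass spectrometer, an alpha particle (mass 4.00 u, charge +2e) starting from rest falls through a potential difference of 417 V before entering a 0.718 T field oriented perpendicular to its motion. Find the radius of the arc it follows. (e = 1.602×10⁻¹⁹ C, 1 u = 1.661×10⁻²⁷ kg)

Acceleration: |q|V = ½mv² ⇒ v = √(2|q|V/m) = √(2·3.204×10⁻¹⁹·417/6.644×10⁻²⁷) ≈ 2.005×10⁵ m/s.
In the field: r = mv/(|q|B) = (6.644×10⁻²⁷)(2.005×10⁵)/((3.204×10⁻¹⁹)(0.718)) ≈ 5.79×10⁻³ m.

r ≈ 5.79×10⁻³ m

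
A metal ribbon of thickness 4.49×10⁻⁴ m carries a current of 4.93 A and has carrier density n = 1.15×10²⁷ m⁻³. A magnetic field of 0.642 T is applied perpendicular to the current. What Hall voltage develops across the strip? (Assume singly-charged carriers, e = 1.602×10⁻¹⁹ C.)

V_H ≈ 3.83×10⁻⁵ V

V_H = IB/(n e t).
V_H = (4.93)(0.642)/((1.15×10²⁷)(1.602×10⁻¹⁹)(4.49×10⁻⁴)) ≈ 3.83×10⁻⁵ V.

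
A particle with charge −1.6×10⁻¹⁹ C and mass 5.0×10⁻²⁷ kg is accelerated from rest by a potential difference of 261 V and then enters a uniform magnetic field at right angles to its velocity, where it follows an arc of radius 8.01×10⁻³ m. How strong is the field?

B ≈ 0.504 T

v = √(2|q|V/m) = √(2·1.6×10⁻¹⁹·261/5.0×10⁻²⁷) ≈ 1.292×10⁵ m/s.
B = mv/(|q|r) = (5.0×10⁻²⁷)(1.292×10⁵)/((1.6×10⁻¹⁹)(8.01×10⁻³)) ≈ 0.504 T.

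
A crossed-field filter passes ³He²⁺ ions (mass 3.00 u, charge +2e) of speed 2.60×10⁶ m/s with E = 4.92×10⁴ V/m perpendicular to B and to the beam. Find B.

Balance of forces in the selector: qE = qvB ⇒ B = E/v.
B = 4.92×10⁴/2.60×10⁶ = 0.0189 T.

B = 0.0189 T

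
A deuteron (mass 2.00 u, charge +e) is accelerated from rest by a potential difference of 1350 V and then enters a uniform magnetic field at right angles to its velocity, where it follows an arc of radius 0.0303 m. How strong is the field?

v = √(2|q|V/m) = √(2·1.602×10⁻¹⁹·1350/3.322×10⁻²⁷) ≈ 3.608×10⁵ m/s.
B = mv/(|q|r) = (3.322×10⁻²⁷)(3.608×10⁵)/((1.602×10⁻¹⁹)(0.0303)) ≈ 0.247 T.

B ≈ 0.247 T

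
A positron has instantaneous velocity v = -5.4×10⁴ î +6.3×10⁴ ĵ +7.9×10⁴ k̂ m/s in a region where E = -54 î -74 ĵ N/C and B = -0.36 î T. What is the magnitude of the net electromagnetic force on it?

v×B = (0, -2.84×10⁴, 2.27×10⁴) N/C.
E + v×B = (-54.0, -2.85×10⁴, 2.27×10⁴) N/C.
F = q(E + v×B) = (1.602×10⁻¹⁹ C)·(-54.0, -2.85×10⁴, 2.27×10⁴) = (-8.65×10⁻¹⁸, -4.57×10⁻¹⁵, 3.63×10⁻¹⁵) N.
|F| = 5.84×10⁻¹⁵ N.

|F| ≈ 5.84×10⁻¹⁵ N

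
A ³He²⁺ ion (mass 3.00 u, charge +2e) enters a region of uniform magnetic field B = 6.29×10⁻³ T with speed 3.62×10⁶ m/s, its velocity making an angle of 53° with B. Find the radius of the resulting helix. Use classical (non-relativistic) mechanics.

r ≈ 7.15 m

v⊥ = v sinθ = 3.62×10⁶·sin53° ≈ 2.891×10⁶ m/s.
r = m v⊥/(|q|B) = (4.983×10⁻²⁷)(2.891×10⁶)/((3.204×10⁻¹⁹)(6.29×10⁻³)) ≈ 7.15 m.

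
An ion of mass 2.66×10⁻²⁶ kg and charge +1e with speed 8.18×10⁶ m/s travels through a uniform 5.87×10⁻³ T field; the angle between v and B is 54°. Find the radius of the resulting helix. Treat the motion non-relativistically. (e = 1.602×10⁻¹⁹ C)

v⊥ = v sinθ = 8.18×10⁶·sin54° ≈ 6.618×10⁶ m/s.
r = m v⊥/(|q|B) = (2.66×10⁻²⁶)(6.618×10⁶)/((1.602×10⁻¹⁹)(5.87×10⁻³)) ≈ 187 m.

r ≈ 187 m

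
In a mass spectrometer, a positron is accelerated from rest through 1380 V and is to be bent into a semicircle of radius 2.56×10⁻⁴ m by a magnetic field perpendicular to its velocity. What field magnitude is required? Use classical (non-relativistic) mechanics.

B ≈ 0.489 T

v = √(2|q|V/m) = √(2·1.602×10⁻¹⁹·1380/9.109×10⁻³¹) ≈ 2.203×10⁷ m/s.
B = mv/(|q|r) = (9.109×10⁻³¹)(2.203×10⁷)/((1.602×10⁻¹⁹)(2.56×10⁻⁴)) ≈ 0.489 T.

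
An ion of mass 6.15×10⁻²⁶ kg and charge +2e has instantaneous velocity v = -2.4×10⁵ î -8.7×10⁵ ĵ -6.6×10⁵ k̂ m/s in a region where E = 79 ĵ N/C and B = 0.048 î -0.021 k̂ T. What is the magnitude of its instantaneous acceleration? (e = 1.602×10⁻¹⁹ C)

v×B = (1.83×10⁴, -3.67×10⁴, 4.18×10⁴) N/C.
E + v×B = (1.83×10⁴, -3.66×10⁴, 4.18×10⁴) N/C.
F = q(E + v×B) = (3.204×10⁻¹⁹ C)·(1.83×10⁴, -3.66×10⁴, 4.18×10⁴) = (5.85×10⁻¹⁵, -1.17×10⁻¹⁴, 1.34×10⁻¹⁴) N.
|a| = |F|/m = 1.874×10⁻¹⁴/6.15×10⁻²⁶ ≈ 3.05×10¹¹ m/s².

|a| ≈ 3.05×10¹¹ m/s²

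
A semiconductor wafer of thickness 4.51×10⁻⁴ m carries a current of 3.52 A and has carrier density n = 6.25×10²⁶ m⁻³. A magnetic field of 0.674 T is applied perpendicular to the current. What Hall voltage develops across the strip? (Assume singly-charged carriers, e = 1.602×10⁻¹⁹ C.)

V_H ≈ 5.25×10⁻⁵ V

V_H = IB/(n e t).
V_H = (3.52)(0.674)/((6.25×10²⁶)(1.602×10⁻¹⁹)(4.51×10⁻⁴)) ≈ 5.25×10⁻⁵ V.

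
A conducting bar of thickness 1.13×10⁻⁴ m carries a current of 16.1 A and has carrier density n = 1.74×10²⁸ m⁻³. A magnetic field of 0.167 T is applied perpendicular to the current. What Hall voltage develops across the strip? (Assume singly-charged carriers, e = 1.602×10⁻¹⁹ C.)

V_H ≈ 8.54×10⁻⁶ V

V_H = IB/(n e t).
V_H = (16.1)(0.167)/((1.74×10²⁸)(1.602×10⁻¹⁹)(1.13×10⁻⁴)) ≈ 8.54×10⁻⁶ V.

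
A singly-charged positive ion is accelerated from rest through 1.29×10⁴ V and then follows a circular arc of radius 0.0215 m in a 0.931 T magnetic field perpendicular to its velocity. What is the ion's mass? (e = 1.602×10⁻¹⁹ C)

Combine |q|V = ½mv² and r = mv/(|q|B): eliminate v to get m = qB²r²/(2V).
m = (1.602×10⁻¹⁹)(0.931)²(0.0215)²/(2·1.29×10⁴) ≈ 2.49×10⁻²⁷ kg.

m ≈ 2.49×10⁻²⁷ kg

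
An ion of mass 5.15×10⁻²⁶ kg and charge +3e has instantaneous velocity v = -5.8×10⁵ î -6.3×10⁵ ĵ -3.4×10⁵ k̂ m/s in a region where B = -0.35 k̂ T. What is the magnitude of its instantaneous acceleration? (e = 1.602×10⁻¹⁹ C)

|a| ≈ 2.80×10¹² m/s²

v×B = (2.20×10⁵, -2.03×10⁵, 0) N/C.
F = q v×B = (4.806×10⁻¹⁹ C)·(2.20×10⁵, -2.03×10⁵, 0) = (1.06×10⁻¹³, -9.76×10⁻¹⁴, 0) N.
|a| = |F|/m = 1.440×10⁻¹³/5.15×10⁻²⁶ ≈ 2.80×10¹² m/s².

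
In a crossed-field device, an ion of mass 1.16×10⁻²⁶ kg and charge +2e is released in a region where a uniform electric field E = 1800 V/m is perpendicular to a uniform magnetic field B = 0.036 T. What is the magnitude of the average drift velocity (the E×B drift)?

The steady drift has the magnetic force balancing the electric force, so v_d = E/B.
v_d = 1800/0.036 = 5.0×10⁴ m/s.

v_d ≈ 5.0×10⁴ m/s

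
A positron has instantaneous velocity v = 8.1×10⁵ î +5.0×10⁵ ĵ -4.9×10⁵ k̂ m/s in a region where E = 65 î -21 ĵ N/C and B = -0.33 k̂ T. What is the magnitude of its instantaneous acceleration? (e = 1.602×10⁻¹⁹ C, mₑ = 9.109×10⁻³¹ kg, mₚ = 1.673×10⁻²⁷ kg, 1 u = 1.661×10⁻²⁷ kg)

|a| ≈ 5.52×10¹⁶ m/s²

v×B = (-1.65×10⁵, 2.67×10⁵, 0) N/C.
E + v×B = (-1.65×10⁵, 2.67×10⁵, 0) N/C.
F = q(E + v×B) = (1.602×10⁻¹⁹ C)·(-1.65×10⁵, 2.67×10⁵, 0) = (-2.64×10⁻¹⁴, 4.28×10⁻¹⁴, 0) N.
|a| = |F|/m = 5.031×10⁻¹⁴/9.109×10⁻³¹ ≈ 5.52×10¹⁶ m/s².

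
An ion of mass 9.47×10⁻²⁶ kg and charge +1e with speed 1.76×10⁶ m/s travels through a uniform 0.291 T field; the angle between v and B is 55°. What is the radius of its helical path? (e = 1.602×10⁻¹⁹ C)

r ≈ 2.93 m

v⊥ = v sinθ = 1.76×10⁶·sin55° ≈ 1.442×10⁶ m/s.
r = m v⊥/(|q|B) = (9.47×10⁻²⁶)(1.442×10⁶)/((1.602×10⁻¹⁹)(0.291)) ≈ 2.93 m.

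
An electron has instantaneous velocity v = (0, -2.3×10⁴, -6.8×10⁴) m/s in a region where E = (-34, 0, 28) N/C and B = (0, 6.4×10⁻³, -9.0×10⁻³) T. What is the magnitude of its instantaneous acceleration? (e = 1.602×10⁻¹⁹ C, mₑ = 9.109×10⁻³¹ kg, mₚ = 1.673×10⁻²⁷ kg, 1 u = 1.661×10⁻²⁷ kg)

|a| ≈ 1.07×10¹⁴ m/s²

v×B = (642, 0, 0) N/C.
E + v×B = (608, 0, 28.0) N/C.
F = q(E + v×B) = (−1.602×10⁻¹⁹ C)·(608, 0, 28.0) = (-9.74×10⁻¹⁷, 0, -4.49×10⁻¹⁸) N.
|a| = |F|/m = 9.754×10⁻¹⁷/9.109×10⁻³¹ ≈ 1.07×10¹⁴ m/s².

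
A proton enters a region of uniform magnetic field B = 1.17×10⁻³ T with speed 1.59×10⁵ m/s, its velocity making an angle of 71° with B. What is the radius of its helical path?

r ≈ 1.34 m

v⊥ = v sinθ = 1.59×10⁵·sin71° ≈ 1.503×10⁵ m/s.
r = m v⊥/(|q|B) = (1.673×10⁻²⁷)(1.503×10⁵)/((1.602×10⁻¹⁹)(1.17×10⁻³)) ≈ 1.34 m.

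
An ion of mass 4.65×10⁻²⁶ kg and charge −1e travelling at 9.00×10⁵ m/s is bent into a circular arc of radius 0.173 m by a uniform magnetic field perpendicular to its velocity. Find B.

B ≈ 1.51 T

From |q|vB = mv²/r, B = mv/(|q|r).
B = (4.65×10⁻²⁶)(9.00×10⁵)/((1.602×10⁻¹⁹)(0.173)) ≈ 1.51 T.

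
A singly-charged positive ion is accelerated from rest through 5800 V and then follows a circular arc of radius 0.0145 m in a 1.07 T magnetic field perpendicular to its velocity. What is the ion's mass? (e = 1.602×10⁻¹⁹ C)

Combine |q|V = ½mv² and r = mv/(|q|B): eliminate v to get m = qB²r²/(2V).
m = (1.602×10⁻¹⁹)(1.07)²(0.0145)²/(2·5800) ≈ 3.32×10⁻²⁷ kg.

m ≈ 3.32×10⁻²⁷ kg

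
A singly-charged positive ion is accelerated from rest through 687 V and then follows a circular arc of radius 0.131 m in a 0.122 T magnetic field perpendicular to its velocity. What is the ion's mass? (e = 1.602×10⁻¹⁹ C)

m ≈ 2.98×10⁻²⁶ kg

Combine |q|V = ½mv² and r = mv/(|q|B): eliminate v to get m = qB²r²/(2V).
m = (1.602×10⁻¹⁹)(0.122)²(0.131)²/(2·687) ≈ 2.98×10⁻²⁶ kg.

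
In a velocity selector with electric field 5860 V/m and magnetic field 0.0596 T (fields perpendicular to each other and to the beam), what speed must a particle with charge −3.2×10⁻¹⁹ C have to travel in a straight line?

v = 9.83×10⁴ m/s

Zero net Lorentz force requires |qE| = |q v×B|, i.e. E = vB.
v = E/B = 5860/0.0596 = 9.83×10⁴ m/s.
The result is independent of the particle's charge and mass.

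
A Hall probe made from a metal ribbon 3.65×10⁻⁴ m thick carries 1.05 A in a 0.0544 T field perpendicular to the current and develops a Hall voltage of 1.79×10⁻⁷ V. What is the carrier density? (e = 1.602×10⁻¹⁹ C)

From V_H = IB/(n e t), n = IB/(V_H e t).
n = (1.05)(0.0544)/((1.79×10⁻⁷)(1.602×10⁻¹⁹)(3.65×10⁻⁴)) ≈ 5.46×10²⁷ m⁻³.

n ≈ 5.46×10²⁷ m⁻³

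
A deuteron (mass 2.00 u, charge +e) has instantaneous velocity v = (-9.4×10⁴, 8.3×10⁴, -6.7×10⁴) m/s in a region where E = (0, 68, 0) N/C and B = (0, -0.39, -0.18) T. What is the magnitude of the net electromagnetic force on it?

|F| ≈ 9.22×10⁻¹⁵ N

v×B = (-4.11×10⁴, -1.69×10⁴, 3.67×10⁴) N/C.
E + v×B = (-4.11×10⁴, -1.69×10⁴, 3.67×10⁴) N/C.
F = q(E + v×B) = (1.602×10⁻¹⁹ C)·(-4.11×10⁴, -1.69×10⁴, 3.67×10⁴) = (-6.58×10⁻¹⁵, -2.70×10⁻¹⁵, 5.87×10⁻¹⁵) N.
|F| = 9.22×10⁻¹⁵ N.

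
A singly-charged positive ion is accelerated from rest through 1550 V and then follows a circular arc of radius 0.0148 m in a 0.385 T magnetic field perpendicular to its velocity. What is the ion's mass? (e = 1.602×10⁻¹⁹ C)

m ≈ 1.68×10⁻²⁷ kg

Combine |q|V = ½mv² and r = mv/(|q|B): eliminate v to get m = qB²r²/(2V).
m = (1.602×10⁻¹⁹)(0.385)²(0.0148)²/(2·1550) ≈ 1.68×10⁻²⁷ kg.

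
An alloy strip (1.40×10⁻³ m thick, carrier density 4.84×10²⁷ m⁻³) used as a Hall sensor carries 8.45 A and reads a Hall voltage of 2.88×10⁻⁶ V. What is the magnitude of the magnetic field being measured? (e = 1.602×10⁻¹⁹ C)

B ≈ 0.370 T

From V_H = IB/(n e t), B = V_H n e t / I.
B = (2.88×10⁻⁶)(4.84×10²⁷)(1.602×10⁻¹⁹)(1.40×10⁻³)/8.45 ≈ 0.370 T.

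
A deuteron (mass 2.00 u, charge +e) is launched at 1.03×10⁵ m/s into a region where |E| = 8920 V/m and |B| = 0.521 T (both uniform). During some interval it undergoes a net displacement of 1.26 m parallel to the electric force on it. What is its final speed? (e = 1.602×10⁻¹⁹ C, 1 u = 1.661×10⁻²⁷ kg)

v_f ≈ 1.05×10⁶ m/s

B does no work; ΔKE = |q|E d.
½mv_f² = ½mv₀² + |q|Ed = ½(3.322×10⁻²⁷)(1.03×10⁵)² + (1.602×10⁻¹⁹)(8920)(1.26) ≈ 1.762×10⁻¹⁷ J + 1.801×10⁻¹⁵ J ≈ 1.818×10⁻¹⁵ J.
v_f = √(2·1.818×10⁻¹⁵/3.322×10⁻²⁷) ≈ 1.05×10⁶ m/s.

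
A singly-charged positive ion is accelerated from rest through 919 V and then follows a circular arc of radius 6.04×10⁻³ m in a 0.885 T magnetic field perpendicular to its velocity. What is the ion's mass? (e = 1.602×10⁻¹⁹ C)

Combine |q|V = ½mv² and r = mv/(|q|B): eliminate v to get m = qB²r²/(2V).
m = (1.602×10⁻¹⁹)(0.885)²(6.04×10⁻³)²/(2·919) ≈ 2.49×10⁻²⁷ kg.

m ≈ 2.49×10⁻²⁷ kg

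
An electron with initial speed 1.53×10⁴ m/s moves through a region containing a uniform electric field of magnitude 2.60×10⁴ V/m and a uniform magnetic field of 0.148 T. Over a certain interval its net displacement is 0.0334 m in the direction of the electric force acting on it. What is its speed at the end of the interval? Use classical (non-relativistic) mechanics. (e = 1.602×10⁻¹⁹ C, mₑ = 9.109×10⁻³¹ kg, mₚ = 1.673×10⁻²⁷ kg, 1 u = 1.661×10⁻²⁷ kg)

v_f ≈ 1.75×10⁷ m/s

B does no work; ΔKE = |q|E d.
½mv_f² = ½mv₀² + |q|Ed = ½(9.109×10⁻³¹)(1.53×10⁴)² + (1.602×10⁻¹⁹)(2.60×10⁴)(0.0334) ≈ 1.066×10⁻²² J + 1.391×10⁻¹⁶ J ≈ 1.391×10⁻¹⁶ J.
v_f = √(2·1.391×10⁻¹⁶/9.109×10⁻³¹) ≈ 1.75×10⁷ m/s.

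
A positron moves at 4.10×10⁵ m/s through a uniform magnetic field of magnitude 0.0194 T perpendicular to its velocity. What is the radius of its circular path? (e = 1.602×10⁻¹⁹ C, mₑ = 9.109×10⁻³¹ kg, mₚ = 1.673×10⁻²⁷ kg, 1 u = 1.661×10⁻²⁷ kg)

The magnetic force provides the centripetal force: |q|vB = mv²/r.
r = mv/(|q|B) = (9.109×10⁻³¹)(4.10×10⁵)/((1.602×10⁻¹⁹)(0.0194)) ≈ 1.20×10⁻⁴ m.

r ≈ 1.20×10⁻⁴ m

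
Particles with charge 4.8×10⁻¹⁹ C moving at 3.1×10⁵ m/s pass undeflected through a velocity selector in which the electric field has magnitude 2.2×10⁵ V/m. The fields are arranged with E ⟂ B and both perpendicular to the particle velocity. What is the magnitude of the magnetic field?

B = 0.71 T

Balance of forces in the selector: qE = qvB ⇒ B = E/v.
B = 2.2×10⁵/3.1×10⁵ = 0.71 T.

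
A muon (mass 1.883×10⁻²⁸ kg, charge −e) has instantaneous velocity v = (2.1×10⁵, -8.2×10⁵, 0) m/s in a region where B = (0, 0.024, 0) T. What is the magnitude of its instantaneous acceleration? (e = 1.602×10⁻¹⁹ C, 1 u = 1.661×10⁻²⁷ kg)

v×B = (0, 0, 5040) N/C.
F = q v×B = (−1.602×10⁻¹⁹ C)·(0, 0, 5040) = (0, 0, -8.07×10⁻¹⁶) N.
|a| = |F|/m = 8.074×10⁻¹⁶/1.883×10⁻²⁸ ≈ 4.29×10¹² m/s².

|a| ≈ 4.29×10¹² m/s²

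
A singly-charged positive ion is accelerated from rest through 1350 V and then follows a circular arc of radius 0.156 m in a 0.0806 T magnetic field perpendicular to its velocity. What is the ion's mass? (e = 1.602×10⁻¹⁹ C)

Combine |q|V = ½mv² and r = mv/(|q|B): eliminate v to get m = qB²r²/(2V).
m = (1.602×10⁻¹⁹)(0.0806)²(0.156)²/(2·1350) ≈ 9.38×10⁻²⁷ kg.

m ≈ 9.38×10⁻²⁷ kg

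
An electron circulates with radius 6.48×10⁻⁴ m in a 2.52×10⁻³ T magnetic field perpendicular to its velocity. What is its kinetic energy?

v = |q|Br/m, then KE = ½mv² = (qBr)²/(2m).
v = (1.602×10⁻¹⁹)(2.52×10⁻³)(6.48×10⁻⁴)/9.109×10⁻³¹ ≈ 2.872×10⁵ m/s.
KE = ½(9.109×10⁻³¹)(2.872×10⁵)² ≈ 3.76×10⁻²⁰ J = 0.234 eV.

KE ≈ 0.234 eV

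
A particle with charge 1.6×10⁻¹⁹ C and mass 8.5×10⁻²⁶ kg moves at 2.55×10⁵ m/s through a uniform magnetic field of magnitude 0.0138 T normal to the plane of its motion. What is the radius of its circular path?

The magnetic force provides the centripetal force: |q|vB = mv²/r.
r = mv/(|q|B) = (8.5×10⁻²⁶)(2.55×10⁵)/((1.6×10⁻¹⁹)(0.0138)) ≈ 9.82 m.

r ≈ 9.82 m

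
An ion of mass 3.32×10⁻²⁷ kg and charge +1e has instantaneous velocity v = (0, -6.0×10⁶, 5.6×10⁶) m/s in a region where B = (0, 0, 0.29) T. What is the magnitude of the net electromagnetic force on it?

|F| ≈ 2.79×10⁻¹³ N

v×B = (-1.74×10⁶, 0, 0) N/C.
F = q v×B = (1.602×10⁻¹⁹ C)·(-1.74×10⁶, 0, 0) = (-2.79×10⁻¹³, 0, 0) N.
|F| = 2.79×10⁻¹³ N.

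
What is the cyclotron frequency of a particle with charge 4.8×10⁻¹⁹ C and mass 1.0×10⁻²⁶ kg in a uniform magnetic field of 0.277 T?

f = |q|B/(2πm).
f = (4.8×10⁻¹⁹)(0.277)/(2π·1.0×10⁻²⁶) ≈ 2.12×10⁶ Hz.

f ≈ 2.12×10⁶ Hz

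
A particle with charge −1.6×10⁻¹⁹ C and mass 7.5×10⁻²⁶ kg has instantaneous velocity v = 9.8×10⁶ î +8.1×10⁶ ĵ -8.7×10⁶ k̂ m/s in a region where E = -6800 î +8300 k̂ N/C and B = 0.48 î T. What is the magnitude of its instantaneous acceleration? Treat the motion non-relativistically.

|a| ≈ 1.22×10¹³ m/s²

v×B = (0, -4.18×10⁶, -3.89×10⁶) N/C.
E + v×B = (-6800, -4.18×10⁶, -3.88×10⁶) N/C.
F = q(E + v×B) = (−1.6×10⁻¹⁹ C)·(-6800, -4.18×10⁶, -3.88×10⁶) = (1.09×10⁻¹⁵, 6.68×10⁻¹³, 6.21×10⁻¹³) N.
|a| = |F|/m = 9.120×10⁻¹³/7.5×10⁻²⁶ ≈ 1.22×10¹³ m/s².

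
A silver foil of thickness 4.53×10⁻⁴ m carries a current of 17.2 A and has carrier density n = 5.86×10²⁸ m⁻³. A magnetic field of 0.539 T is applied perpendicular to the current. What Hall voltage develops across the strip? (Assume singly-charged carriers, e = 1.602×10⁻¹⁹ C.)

V_H ≈ 2.18×10⁻⁶ V

V_H = IB/(n e t).
V_H = (17.2)(0.539)/((5.86×10²⁸)(1.602×10⁻¹⁹)(4.53×10⁻⁴)) ≈ 2.18×10⁻⁶ V.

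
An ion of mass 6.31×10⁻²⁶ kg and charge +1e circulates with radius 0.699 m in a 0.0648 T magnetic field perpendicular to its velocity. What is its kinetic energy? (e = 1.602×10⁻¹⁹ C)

KE ≈ 4.17×10⁻¹⁶ J

v = |q|Br/m, then KE = ½mv² = (qBr)²/(2m).
v = (1.602×10⁻¹⁹)(0.0648)(0.699)/6.31×10⁻²⁶ ≈ 1.150×10⁵ m/s.
KE = ½(6.31×10⁻²⁶)(1.150×10⁵)² ≈ 4.17×10⁻¹⁶ J.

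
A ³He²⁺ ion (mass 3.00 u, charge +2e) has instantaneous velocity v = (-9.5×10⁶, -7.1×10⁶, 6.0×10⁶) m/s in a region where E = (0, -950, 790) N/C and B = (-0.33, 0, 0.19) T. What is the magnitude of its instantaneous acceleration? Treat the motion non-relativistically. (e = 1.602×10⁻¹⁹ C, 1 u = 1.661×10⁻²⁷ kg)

|a| ≈ 1.74×10¹⁴ m/s²

v×B = (-1.35×10⁶, -1.75×10⁵, -2.34×10⁶) N/C.
E + v×B = (-1.35×10⁶, -1.76×10⁵, -2.34×10⁶) N/C.
F = q(E + v×B) = (3.204×10⁻¹⁹ C)·(-1.35×10⁶, -1.76×10⁵, -2.34×10⁶) = (-4.32×10⁻¹³, -5.64×10⁻¹⁴, -7.50×10⁻¹³) N.
|a| = |F|/m = 8.678×10⁻¹³/4.983×10⁻²⁷ ≈ 1.74×10¹⁴ m/s².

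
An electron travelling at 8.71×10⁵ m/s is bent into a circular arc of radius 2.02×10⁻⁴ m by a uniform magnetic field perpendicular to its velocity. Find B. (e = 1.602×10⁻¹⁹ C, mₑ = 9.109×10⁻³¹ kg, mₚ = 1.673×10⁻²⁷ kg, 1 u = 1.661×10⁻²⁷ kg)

From |q|vB = mv²/r, B = mv/(|q|r).
B = (9.109×10⁻³¹)(8.71×10⁵)/((1.602×10⁻¹⁹)(2.02×10⁻⁴)) ≈ 0.0245 T.

B ≈ 0.0245 T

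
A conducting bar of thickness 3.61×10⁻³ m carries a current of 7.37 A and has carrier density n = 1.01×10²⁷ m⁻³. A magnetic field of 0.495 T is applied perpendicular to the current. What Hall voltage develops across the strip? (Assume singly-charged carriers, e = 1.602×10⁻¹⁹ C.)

V_H = IB/(n e t).
V_H = (7.37)(0.495)/((1.01×10²⁷)(1.602×10⁻¹⁹)(3.61×10⁻³)) ≈ 6.25×10⁻⁶ V.

V_H ≈ 6.25×10⁻⁶ V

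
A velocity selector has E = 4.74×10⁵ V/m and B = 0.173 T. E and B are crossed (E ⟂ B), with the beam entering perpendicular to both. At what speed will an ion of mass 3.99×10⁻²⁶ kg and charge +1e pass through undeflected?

For undeflected motion the electric and magnetic forces balance: qE = qvB.
v = E/B = 4.74×10⁵/0.173 = 2.74×10⁶ m/s.

v = 2.74×10⁶ m/s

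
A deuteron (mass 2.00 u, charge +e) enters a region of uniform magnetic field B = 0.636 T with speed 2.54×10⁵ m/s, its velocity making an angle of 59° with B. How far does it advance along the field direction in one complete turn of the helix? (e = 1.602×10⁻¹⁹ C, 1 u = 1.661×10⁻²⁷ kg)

v∥ = v cosθ = 2.54×10⁵·cos59° ≈ 1.308×10⁵ m/s.
T = 2πm/(|q|B) = 2π(3.322×10⁻²⁷)/((1.602×10⁻¹⁹)(0.636)) ≈ 2.049×10⁻⁷ s.
pitch = v∥ T = (1.308×10⁵)(2.049×10⁻⁷) ≈ 0.0268 m.

p ≈ 0.0268 m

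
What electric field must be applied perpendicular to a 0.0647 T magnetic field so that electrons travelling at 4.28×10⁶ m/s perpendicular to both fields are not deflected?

E = 2.77×10⁵ V/m

For straight-line motion qE = qvB, so E = vB.
E = 4.28×10⁶ × 0.0647 = 2.77×10⁵ V/m.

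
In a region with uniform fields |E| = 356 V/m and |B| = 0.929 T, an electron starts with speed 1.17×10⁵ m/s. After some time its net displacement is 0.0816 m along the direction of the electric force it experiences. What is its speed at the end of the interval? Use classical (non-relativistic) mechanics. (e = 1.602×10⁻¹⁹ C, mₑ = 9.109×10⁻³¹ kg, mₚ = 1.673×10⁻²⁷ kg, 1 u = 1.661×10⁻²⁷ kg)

v_f ≈ 3.20×10⁶ m/s

B does no work; ΔKE = |q|E d.
½mv_f² = ½mv₀² + |q|Ed = ½(9.109×10⁻³¹)(1.17×10⁵)² + (1.602×10⁻¹⁹)(356)(0.0816) ≈ 6.235×10⁻²¹ J + 4.654×10⁻¹⁸ J ≈ 4.660×10⁻¹⁸ J.
v_f = √(2·4.660×10⁻¹⁸/9.109×10⁻³¹) ≈ 3.20×10⁶ m/s.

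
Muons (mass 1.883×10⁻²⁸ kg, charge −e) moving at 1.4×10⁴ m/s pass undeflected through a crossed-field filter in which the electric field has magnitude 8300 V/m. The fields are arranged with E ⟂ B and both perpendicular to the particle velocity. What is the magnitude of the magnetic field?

Balance of forces in the selector: qE = qvB ⇒ B = E/v.
B = 8300/1.4×10⁴ = 0.59 T.

B = 0.59 T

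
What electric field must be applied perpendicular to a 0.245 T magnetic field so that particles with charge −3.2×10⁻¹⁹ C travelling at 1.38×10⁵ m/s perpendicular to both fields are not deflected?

For straight-line motion qE = qvB, so E = vB.
E = 1.38×10⁵ × 0.245 = 3.38×10⁴ V/m.

E = 3.38×10⁴ V/m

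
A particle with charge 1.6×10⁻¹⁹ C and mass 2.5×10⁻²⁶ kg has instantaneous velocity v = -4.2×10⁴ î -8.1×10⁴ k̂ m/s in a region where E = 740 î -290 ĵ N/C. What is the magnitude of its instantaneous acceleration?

|a| ≈ 5.09×10⁹ m/s²

Only an electric field acts, so F = qE = (1.6×10⁻¹⁹ C)·(740, -290, 0) = (1.18×10⁻¹⁶, -4.64×10⁻¹⁷, 0) N.
|a| = |F|/m = 1.272×10⁻¹⁶/2.5×10⁻²⁶ ≈ 5.09×10⁹ m/s².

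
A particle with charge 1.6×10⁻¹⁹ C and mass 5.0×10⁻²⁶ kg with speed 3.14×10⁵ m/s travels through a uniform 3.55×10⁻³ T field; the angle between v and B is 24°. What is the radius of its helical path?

v⊥ = v sinθ = 3.14×10⁵·sin24° ≈ 1.277×10⁵ m/s.
r = m v⊥/(|q|B) = (5.0×10⁻²⁶)(1.277×10⁵)/((1.6×10⁻¹⁹)(3.55×10⁻³)) ≈ 11.2 m.

r ≈ 11.2 m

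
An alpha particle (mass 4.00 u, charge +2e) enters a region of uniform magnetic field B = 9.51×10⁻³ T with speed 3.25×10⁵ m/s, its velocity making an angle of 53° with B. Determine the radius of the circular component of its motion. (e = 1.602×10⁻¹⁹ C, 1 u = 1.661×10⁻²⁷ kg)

v⊥ = v sinθ = 3.25×10⁵·sin53° ≈ 2.596×10⁵ m/s.
r = m v⊥/(|q|B) = (6.644×10⁻²⁷)(2.596×10⁵)/((3.204×10⁻¹⁹)(9.51×10⁻³)) ≈ 0.566 m.

r ≈ 0.566 m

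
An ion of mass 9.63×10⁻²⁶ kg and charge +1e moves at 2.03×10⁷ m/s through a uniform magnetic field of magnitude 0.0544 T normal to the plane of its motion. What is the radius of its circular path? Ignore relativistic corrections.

r ≈ 224 m

The magnetic force provides the centripetal force: |q|vB = mv²/r.
r = mv/(|q|B) = (9.63×10⁻²⁶)(2.03×10⁷)/((1.602×10⁻¹⁹)(0.0544)) ≈ 224 m.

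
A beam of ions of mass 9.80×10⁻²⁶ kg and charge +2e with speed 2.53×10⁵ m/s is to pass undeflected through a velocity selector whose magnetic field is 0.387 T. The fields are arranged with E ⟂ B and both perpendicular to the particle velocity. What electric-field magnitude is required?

E = 9.79×10⁴ V/m

For straight-line motion qE = qvB, so E = vB.
E = 2.53×10⁵ × 0.387 = 9.79×10⁴ V/m.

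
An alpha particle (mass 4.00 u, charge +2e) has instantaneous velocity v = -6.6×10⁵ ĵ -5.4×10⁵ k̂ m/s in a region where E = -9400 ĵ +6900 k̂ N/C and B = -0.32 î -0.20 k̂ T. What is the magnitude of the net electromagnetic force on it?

v×B = (1.32×10⁵, 1.73×10⁵, -2.11×10⁵) N/C.
E + v×B = (1.32×10⁵, 1.63×10⁵, -2.04×10⁵) N/C.
F = q(E + v×B) = (3.204×10⁻¹⁹ C)·(1.32×10⁵, 1.63×10⁵, -2.04×10⁵) = (4.23×10⁻¹⁴, 5.24×10⁻¹⁴, -6.55×10⁻¹⁴) N.
|F| = 9.39×10⁻¹⁴ N.

|F| ≈ 9.39×10⁻¹⁴ N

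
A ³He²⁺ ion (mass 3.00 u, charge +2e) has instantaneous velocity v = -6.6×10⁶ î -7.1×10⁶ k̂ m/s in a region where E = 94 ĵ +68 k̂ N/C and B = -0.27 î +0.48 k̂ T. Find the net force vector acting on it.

v×B = (0, 5.08×10⁶, 0) N/C.
E + v×B = (0, 5.09×10⁶, 68.0) N/C.
F = q(E + v×B) = (3.204×10⁻¹⁹ C)·(0, 5.09×10⁶, 68.0) = (0, 1.63×10⁻¹², 2.18×10⁻¹⁷) N.

F ≈ (0, 1.63×10⁻¹², 2.18×10⁻¹⁷) N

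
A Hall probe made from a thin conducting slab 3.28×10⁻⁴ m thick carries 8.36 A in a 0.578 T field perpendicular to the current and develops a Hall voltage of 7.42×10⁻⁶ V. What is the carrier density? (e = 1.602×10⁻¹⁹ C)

n ≈ 1.24×10²⁸ m⁻³

From V_H = IB/(n e t), n = IB/(V_H e t).
n = (8.36)(0.578)/((7.42×10⁻⁶)(1.602×10⁻¹⁹)(3.28×10⁻⁴)) ≈ 1.24×10²⁸ m⁻³.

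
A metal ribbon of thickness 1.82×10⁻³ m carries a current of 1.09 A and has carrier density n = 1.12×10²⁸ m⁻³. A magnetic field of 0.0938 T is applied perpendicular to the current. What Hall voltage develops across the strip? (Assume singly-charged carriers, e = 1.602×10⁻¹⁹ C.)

V_H ≈ 3.13×10⁻⁸ V

V_H = IB/(n e t).
V_H = (1.09)(0.0938)/((1.12×10²⁸)(1.602×10⁻¹⁹)(1.82×10⁻³)) ≈ 3.13×10⁻⁸ V.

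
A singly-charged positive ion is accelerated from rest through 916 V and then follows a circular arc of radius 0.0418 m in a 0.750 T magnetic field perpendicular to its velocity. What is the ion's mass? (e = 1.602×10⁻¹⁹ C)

Combine |q|V = ½mv² and r = mv/(|q|B): eliminate v to get m = qB²r²/(2V).
m = (1.602×10⁻¹⁹)(0.750)²(0.0418)²/(2·916) ≈ 8.59×10⁻²⁶ kg.

m ≈ 8.59×10⁻²⁶ kg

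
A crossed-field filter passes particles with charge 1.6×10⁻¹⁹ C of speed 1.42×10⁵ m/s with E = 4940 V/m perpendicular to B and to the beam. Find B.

Balance of forces in the selector: qE = qvB ⇒ B = E/v.
B = 4940/1.42×10⁵ = 0.0348 T.

B = 0.0348 T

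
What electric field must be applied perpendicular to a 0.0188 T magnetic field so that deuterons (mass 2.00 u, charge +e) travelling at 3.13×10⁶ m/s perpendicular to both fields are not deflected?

E = 5.88×10⁴ V/m

For straight-line motion qE = qvB, so E = vB.
E = 3.13×10⁶ × 0.0188 = 5.88×10⁴ V/m.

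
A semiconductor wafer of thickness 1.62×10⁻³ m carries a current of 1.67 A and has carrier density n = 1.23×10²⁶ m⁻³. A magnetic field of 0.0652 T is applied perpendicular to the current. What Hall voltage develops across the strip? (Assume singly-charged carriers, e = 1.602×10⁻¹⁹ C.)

V_H = IB/(n e t).
V_H = (1.67)(0.0652)/((1.23×10²⁶)(1.602×10⁻¹⁹)(1.62×10⁻³)) ≈ 3.41×10⁻⁶ V.

V_H ≈ 3.41×10⁻⁶ V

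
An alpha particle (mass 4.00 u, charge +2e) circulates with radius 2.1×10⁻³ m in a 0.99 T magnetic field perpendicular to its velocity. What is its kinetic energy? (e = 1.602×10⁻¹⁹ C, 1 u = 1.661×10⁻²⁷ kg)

v = |q|Br/m, then KE = ½mv² = (qBr)²/(2m).
v = (3.204×10⁻¹⁹)(0.99)(2.1×10⁻³)/6.644×10⁻²⁷ ≈ 1.003×10⁵ m/s.
KE = ½(6.644×10⁻²⁷)(1.003×10⁵)² ≈ 3.3×10⁻¹⁷ J.

KE ≈ 3.3×10⁻¹⁷ J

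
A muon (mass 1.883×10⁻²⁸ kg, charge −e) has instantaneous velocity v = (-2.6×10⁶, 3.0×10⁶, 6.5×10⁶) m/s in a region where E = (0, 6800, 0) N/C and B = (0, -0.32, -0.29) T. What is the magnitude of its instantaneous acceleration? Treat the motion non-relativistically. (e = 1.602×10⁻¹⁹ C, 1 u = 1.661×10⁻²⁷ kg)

v×B = (1.21×10⁶, -7.54×10⁵, 8.32×10⁵) N/C.
E + v×B = (1.21×10⁶, -7.47×10⁵, 8.32×10⁵) N/C.
F = q(E + v×B) = (−1.602×10⁻¹⁹ C)·(1.21×10⁶, -7.47×10⁵, 8.32×10⁵) = (-1.94×10⁻¹³, 1.20×10⁻¹³, -1.33×10⁻¹³) N.
|a| = |F|/m = 2.639×10⁻¹³/1.883×10⁻²⁸ ≈ 1.40×10¹⁵ m/s².

|a| ≈ 1.40×10¹⁵ m/s²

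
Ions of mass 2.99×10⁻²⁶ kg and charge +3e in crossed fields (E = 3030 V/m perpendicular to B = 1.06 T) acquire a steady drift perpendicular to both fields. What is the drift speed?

The steady drift has the magnetic force balancing the electric force, so v_d = E/B.
v_d = 3030/1.06 = 2860 m/s.

v_d ≈ 2860 m/s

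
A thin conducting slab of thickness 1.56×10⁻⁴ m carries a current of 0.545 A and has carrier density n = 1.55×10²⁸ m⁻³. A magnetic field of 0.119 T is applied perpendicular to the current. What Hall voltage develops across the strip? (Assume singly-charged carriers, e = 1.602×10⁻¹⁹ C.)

V_H = IB/(n e t).
V_H = (0.545)(0.119)/((1.55×10²⁸)(1.602×10⁻¹⁹)(1.56×10⁻⁴)) ≈ 1.67×10⁻⁷ V.

V_H ≈ 1.67×10⁻⁷ V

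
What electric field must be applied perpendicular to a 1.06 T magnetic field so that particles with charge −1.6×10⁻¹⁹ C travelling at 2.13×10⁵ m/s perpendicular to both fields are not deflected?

E = 2.26×10⁵ V/m

For straight-line motion qE = qvB, so E = vB.
E = 2.13×10⁵ × 1.06 = 2.26×10⁵ V/m.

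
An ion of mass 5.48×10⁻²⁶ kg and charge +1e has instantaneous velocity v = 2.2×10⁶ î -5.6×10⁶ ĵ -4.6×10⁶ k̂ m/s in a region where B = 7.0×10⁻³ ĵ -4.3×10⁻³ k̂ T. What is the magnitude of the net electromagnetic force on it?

v×B = (5.63×10⁴, 9460, 1.54×10⁴) N/C.
F = q v×B = (1.602×10⁻¹⁹ C)·(5.63×10⁴, 9460, 1.54×10⁴) = (9.02×10⁻¹⁵, 1.52×10⁻¹⁵, 2.47×10⁻¹⁵) N.
|F| = 9.47×10⁻¹⁵ N.

|F| ≈ 9.47×10⁻¹⁵ N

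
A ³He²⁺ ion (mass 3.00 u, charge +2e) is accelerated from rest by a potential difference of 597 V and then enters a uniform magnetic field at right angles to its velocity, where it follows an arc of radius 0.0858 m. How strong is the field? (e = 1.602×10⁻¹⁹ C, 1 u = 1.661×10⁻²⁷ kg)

B ≈ 0.0502 T

v = √(2|q|V/m) = √(2·3.204×10⁻¹⁹·597/4.983×10⁻²⁷) ≈ 2.771×10⁵ m/s.
B = mv/(|q|r) = (4.983×10⁻²⁷)(2.771×10⁵)/((3.204×10⁻¹⁹)(0.0858)) ≈ 0.0502 T.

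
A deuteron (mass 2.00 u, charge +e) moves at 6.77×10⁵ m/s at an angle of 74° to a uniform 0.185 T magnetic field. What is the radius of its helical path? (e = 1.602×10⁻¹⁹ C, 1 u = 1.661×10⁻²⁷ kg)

v⊥ = v sinθ = 6.77×10⁵·sin74° ≈ 6.508×10⁵ m/s.
r = m v⊥/(|q|B) = (3.322×10⁻²⁷)(6.508×10⁵)/((1.602×10⁻¹⁹)(0.185)) ≈ 0.0729 m.

r ≈ 0.0729 m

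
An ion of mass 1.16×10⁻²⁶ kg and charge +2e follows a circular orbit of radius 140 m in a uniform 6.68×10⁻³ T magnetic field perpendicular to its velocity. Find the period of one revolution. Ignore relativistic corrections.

The cyclotron period depends only on m, q, B: T = 2πm/(|q|B).
T = 2π(1.16×10⁻²⁶)/((3.204×10⁻¹⁹)(6.68×10⁻³)) ≈ 3.41×10⁻⁵ s.

T ≈ 3.41×10⁻⁵ s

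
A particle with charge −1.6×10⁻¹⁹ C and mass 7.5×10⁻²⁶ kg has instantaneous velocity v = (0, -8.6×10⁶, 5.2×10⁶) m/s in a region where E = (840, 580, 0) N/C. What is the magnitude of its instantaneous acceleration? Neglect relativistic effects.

Only an electric field acts, so F = qE = (−1.6×10⁻¹⁹ C)·(840, 580, 0) = (-1.34×10⁻¹⁶, -9.28×10⁻¹⁷, 0) N.
|a| = |F|/m = 1.633×10⁻¹⁶/7.5×10⁻²⁶ ≈ 2.18×10⁹ m/s².

|a| ≈ 2.18×10⁹ m/s²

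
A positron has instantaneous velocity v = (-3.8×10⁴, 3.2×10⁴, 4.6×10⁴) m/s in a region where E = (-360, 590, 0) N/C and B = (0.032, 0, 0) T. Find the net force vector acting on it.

F ≈ (-5.77×10⁻¹⁷, 3.30×10⁻¹⁶, -1.64×10⁻¹⁶) N

v×B = (0, 1470, -1020) N/C.
E + v×B = (-360, 2060, -1020) N/C.
F = q(E + v×B) = (1.602×10⁻¹⁹ C)·(-360, 2060, -1020) = (-5.77×10⁻¹⁷, 3.30×10⁻¹⁶, -1.64×10⁻¹⁶) N.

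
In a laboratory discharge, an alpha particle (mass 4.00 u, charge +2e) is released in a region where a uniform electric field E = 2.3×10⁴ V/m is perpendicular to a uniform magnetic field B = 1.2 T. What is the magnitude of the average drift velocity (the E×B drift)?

v_d ≈ 1.9×10⁴ m/s

In crossed fields the guiding centre drifts at v_d = |E×B|/B² = E/B, independent of charge and mass.
v_d = 2.3×10⁴/1.2 = 1.9×10⁴ m/s.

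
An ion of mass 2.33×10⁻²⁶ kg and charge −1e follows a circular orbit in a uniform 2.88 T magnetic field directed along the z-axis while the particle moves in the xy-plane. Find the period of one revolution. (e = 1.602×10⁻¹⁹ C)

The cyclotron period depends only on m, q, B: T = 2πm/(|q|B).
T = 2π(2.33×10⁻²⁶)/((1.602×10⁻¹⁹)(2.88)) ≈ 3.17×10⁻⁷ s.

T ≈ 3.17×10⁻⁷ s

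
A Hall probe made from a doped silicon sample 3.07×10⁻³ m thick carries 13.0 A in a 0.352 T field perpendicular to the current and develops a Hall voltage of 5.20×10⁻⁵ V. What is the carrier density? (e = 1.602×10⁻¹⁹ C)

n ≈ 1.79×10²⁶ m⁻³

From V_H = IB/(n e t), n = IB/(V_H e t).
n = (13.0)(0.352)/((5.20×10⁻⁵)(1.602×10⁻¹⁹)(3.07×10⁻³)) ≈ 1.79×10²⁶ m⁻³.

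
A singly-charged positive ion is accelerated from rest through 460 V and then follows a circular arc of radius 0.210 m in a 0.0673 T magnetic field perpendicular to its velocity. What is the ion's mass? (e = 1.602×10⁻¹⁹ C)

Combine |q|V = ½mv² and r = mv/(|q|B): eliminate v to get m = qB²r²/(2V).
m = (1.602×10⁻¹⁹)(0.0673)²(0.210)²/(2·460) ≈ 3.48×10⁻²⁶ kg.

m ≈ 3.48×10⁻²⁶ kg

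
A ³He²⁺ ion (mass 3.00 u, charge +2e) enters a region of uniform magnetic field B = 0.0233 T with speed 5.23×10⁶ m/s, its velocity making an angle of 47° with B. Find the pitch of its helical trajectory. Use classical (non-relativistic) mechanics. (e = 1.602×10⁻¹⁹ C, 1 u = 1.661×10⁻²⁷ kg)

p ≈ 15.0 m

v∥ = v cosθ = 5.23×10⁶·cos47° ≈ 3.567×10⁶ m/s.
T = 2πm/(|q|B) = 2π(4.983×10⁻²⁷)/((3.204×10⁻¹⁹)(0.0233)) ≈ 4.194×10⁻⁶ s.
pitch = v∥ T = (3.567×10⁶)(4.194×10⁻⁶) ≈ 15.0 m.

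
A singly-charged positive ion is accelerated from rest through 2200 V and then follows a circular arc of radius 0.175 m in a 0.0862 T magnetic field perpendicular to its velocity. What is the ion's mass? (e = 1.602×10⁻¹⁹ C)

Combine |q|V = ½mv² and r = mv/(|q|B): eliminate v to get m = qB²r²/(2V).
m = (1.602×10⁻¹⁹)(0.0862)²(0.175)²/(2·2200) ≈ 8.29×10⁻²⁷ kg.

m ≈ 8.29×10⁻²⁷ kg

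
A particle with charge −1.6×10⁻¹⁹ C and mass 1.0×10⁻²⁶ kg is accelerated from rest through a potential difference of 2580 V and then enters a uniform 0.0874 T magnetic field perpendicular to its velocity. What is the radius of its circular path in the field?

Acceleration: |q|V = ½mv² ⇒ v = √(2|q|V/m) = √(2·1.6×10⁻¹⁹·2580/1.0×10⁻²⁶) ≈ 2.873×10⁵ m/s.
In the field: r = mv/(|q|B) = (1.0×10⁻²⁶)(2.873×10⁵)/((1.6×10⁻¹⁹)(0.0874)) ≈ 0.205 m.

r ≈ 0.205 m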